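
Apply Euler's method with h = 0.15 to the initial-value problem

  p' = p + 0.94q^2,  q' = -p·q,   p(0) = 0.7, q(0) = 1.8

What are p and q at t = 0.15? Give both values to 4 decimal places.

Euler on (p,q): p_{n+1} = p_n + h·p', q_{n+1} = q_n + h·q'.
0.000000: (0.700000, 1.800000); f=(3.745600, -1.260000) → (1.261840, 1.611000)
(p(0.15), q(0.15)) ≈ (1.2618, 1.6110)

1.2618, 1.6110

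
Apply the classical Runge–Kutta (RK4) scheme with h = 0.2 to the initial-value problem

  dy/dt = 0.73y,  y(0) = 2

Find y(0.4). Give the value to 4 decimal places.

RK4: k1 = f(t_n, y_n); k2 = f(t_n + h/2, y_n + (h/2)·k1); k3 = f(t_n + h/2, y_n + (h/2)·k2); k4 = f(t_n + h, y_n + h·k3); y_{n+1} = y_n + (h/6)·(k1 + 2k2 + 2k3 + k4).
t=0.000000, y=2.000000:
  k1 = f(0.000000, 2.000000) = 1.460000
  k2 = f(0.100000, 2.146000) = 1.566580
  k3 = f(0.100000, 2.156658) = 1.574360
  k4 = f(0.200000, 2.314872) = 1.689857
  y ← 2.000000 + (0.2/6)·(k1 + 2k2 + 2k3 + k4) = 2.314391
t=0.200000, y=2.314391:
  k1 = f(0.200000, 2.314391) = 1.689506
  k2 = f(0.300000, 2.483342) = 1.812840
  k3 = f(0.300000, 2.495675) = 1.821843
  k4 = f(0.400000, 2.678760) = 1.955495
  y ← 2.314391 + (0.2/6)·(k1 + 2k2 + 2k3 + k4) = 2.678203
y(0.4) ≈ 2.6782

2.6782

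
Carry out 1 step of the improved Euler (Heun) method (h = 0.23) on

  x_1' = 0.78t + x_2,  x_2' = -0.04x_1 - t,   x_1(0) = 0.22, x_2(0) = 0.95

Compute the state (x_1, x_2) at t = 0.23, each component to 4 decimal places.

0.4589, 0.9205

Heun on (x_1,x_2): k1 = f(t_n, state_n); k2 = f(t_n + h, state_n + h·k1); state_{n+1} = state_n + (h/2)·(k1 + k2).
0.000000: (0.220000, 0.950000)
  k1 = (0.950000, -0.008800)
  predictor → (0.438500, 0.947976)
  k2 = (1.127376, -0.247540)
  → (0.458898, 0.920521)
(x_1(0.23), x_2(0.23)) ≈ (0.4589, 0.9205)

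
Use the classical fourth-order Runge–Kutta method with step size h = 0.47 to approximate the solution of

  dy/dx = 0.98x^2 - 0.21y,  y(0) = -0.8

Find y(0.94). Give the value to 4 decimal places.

RK4: k1 = f(x_n, y_n); k2 = f(x_n + h/2, y_n + (h/2)·k1); k3 = f(x_n + h/2, y_n + (h/2)·k2); k4 = f(x_n + h, y_n + h·k3); y_{n+1} = y_n + (h/6)·(k1 + 2k2 + 2k3 + k4).
x=0.000000, y=-0.800000:
  k1 = f(0.000000, -0.800000) = 0.168000
  k2 = f(0.235000, -0.760520) = 0.213830
  k3 = f(0.235000, -0.749750) = 0.211568
  k4 = f(0.470000, -0.700563) = 0.363600
  y ← -0.800000 + (0.47/6)·(k1 + 2k2 + 2k3 + k4) = -0.691712
x=0.470000, y=-0.691712:
  k1 = f(0.470000, -0.691712) = 0.361742
  k2 = f(0.705000, -0.606703) = 0.614492
  k3 = f(0.705000, -0.547307) = 0.602019
  k4 = f(0.940000, -0.408763) = 0.951768
  y ← -0.691712 + (0.47/6)·(k1 + 2k2 + 2k3 + k4) = -0.398234
y(0.94) ≈ -0.3982

-0.3982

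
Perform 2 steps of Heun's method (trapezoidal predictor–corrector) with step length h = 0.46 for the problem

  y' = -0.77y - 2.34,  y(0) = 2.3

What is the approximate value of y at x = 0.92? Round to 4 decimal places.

Heun: k1 = f(x_n, y_n); k2 = f(x_n + h, y_n + h·k1); y_{n+1} = y_n + (h/2)·(k1 + k2).
x=0.000000, y=2.300000:
  k1 = f(0.000000, 2.300000) = -4.111000
  k2 = f(0.460000, 0.408940) = -2.654884
  y ← 2.300000 + (0.46/2)·(-4.111000 + (-2.654884)) = 0.743847
x=0.460000, y=0.743847:
  k1 = f(0.460000, 0.743847) = -2.912762
  k2 = f(0.920000, -0.596024) = -1.881062
  y ← 0.743847 + (0.46/2)·(-2.912762 + (-1.881062)) = -0.358733
y(0.92) ≈ -0.3587

-0.3587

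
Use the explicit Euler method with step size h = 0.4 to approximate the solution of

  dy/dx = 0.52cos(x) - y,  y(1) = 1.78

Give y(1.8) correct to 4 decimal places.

0.7436

Euler: y_{n+1} = y_n + h·f(x_n, y_n).
x=1.000000, y=1.780000: f=-1.499043 → y ← 1.780000 + 0.4·(-1.499043) = 1.180383
x=1.400000, y=1.180383: f=-1.092000 → y ← 1.180383 + 0.4·(-1.092000) = 0.743583
y(1.8) ≈ 0.7436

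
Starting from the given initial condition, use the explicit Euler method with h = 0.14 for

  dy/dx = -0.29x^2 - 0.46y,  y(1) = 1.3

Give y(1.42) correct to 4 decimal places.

0.9132

Euler: y_{n+1} = y_n + h·f(x_n, y_n).
x=1.000000, y=1.300000: f=-0.888000 → y ← 1.300000 + 0.14·(-0.888000) = 1.175680
x=1.140000, y=1.175680: f=-0.917697 → y ← 1.175680 + 0.14·(-0.917697) = 1.047202
x=1.280000, y=1.047202: f=-0.956849 → y ← 1.047202 + 0.14·(-0.956849) = 0.913244
y(1.42) ≈ 0.9132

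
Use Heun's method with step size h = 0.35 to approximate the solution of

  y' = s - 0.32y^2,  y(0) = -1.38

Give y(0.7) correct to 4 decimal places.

-1.6871

Heun: k1 = f(s_n, y_n); k2 = f(s_n + h, y_n + h·k1); y_{n+1} = y_n + (h/2)·(k1 + k2).
s=0.000000, y=-1.380000:
  k1 = f(0.000000, -1.380000) = -0.609408
  k2 = f(0.350000, -1.593293) = -0.462346
  y ← -1.380000 + (0.35/2)·(-0.609408 + (-0.462346)) = -1.567557
s=0.350000, y=-1.567557:
  k1 = f(0.350000, -1.567557) = -0.436315
  k2 = f(0.700000, -1.720267) = -0.246982
  y ← -1.567557 + (0.35/2)·(-0.436315 + (-0.246982)) = -1.687134
y(0.7) ≈ -1.6871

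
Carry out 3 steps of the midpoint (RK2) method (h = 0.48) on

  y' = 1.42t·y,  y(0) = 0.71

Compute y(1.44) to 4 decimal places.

Midpoint: k1 = f(t_n, y_n); k2 = f(t_n + h/2, y_n + (h/2)·k1); y_{n+1} = y_n + h·k2.
t=0.000000, y=0.710000:
  k1 = f(0.000000, 0.710000) = 0.000000
  k2 = f(0.240000, 0.710000) = 0.241968
  y ← 0.710000 + 0.48·0.241968 = 0.826145
t=0.480000, y=0.826145:
  k1 = f(0.480000, 0.826145) = 0.563100
  k2 = f(0.720000, 0.961289) = 0.982822
  y ← 0.826145 + 0.48·0.982822 = 1.297899
t=0.960000, y=1.297899:
  k1 = f(0.960000, 1.297899) = 1.769296
  k2 = f(1.200000, 1.722530) = 2.935191
  y ← 1.297899 + 0.48·2.935191 = 2.706791
y(1.44) ≈ 2.7068

2.7068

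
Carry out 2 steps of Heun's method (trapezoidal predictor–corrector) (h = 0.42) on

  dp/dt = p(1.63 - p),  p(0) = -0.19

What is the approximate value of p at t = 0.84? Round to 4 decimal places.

-0.9422

Heun: k1 = f(t_n, p_n); k2 = f(t_n + h, p_n + h·k1); p_{n+1} = p_n + (h/2)·(k1 + k2).
t=0.000000, p=-0.190000:
  k1 = f(0.000000, -0.190000) = -0.345800
  k2 = f(0.420000, -0.335236) = -0.658818
  p ← -0.190000 + (0.42/2)·(-0.345800 + (-0.658818)) = -0.400970
t=0.420000, p=-0.400970:
  k1 = f(0.420000, -0.400970) = -0.814357
  k2 = f(0.840000, -0.743000) = -1.763139
  p ← -0.400970 + (0.42/2)·(-0.814357 + (-1.763139)) = -0.942244
p(0.84) ≈ -0.9422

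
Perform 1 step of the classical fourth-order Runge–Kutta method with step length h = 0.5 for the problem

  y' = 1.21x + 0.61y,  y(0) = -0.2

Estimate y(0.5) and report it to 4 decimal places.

-0.1035

RK4: k1 = f(x_n, y_n); k2 = f(x_n + h/2, y_n + (h/2)·k1); k3 = f(x_n + h/2, y_n + (h/2)·k2); k4 = f(x_n + h, y_n + h·k3); y_{n+1} = y_n + (h/6)·(k1 + 2k2 + 2k3 + k4).
x=0.000000, y=-0.200000:
  k1 = f(0.000000, -0.200000) = -0.122000
  k2 = f(0.250000, -0.230500) = 0.161895
  k3 = f(0.250000, -0.159526) = 0.205189
  k4 = f(0.500000, -0.097406) = 0.545583
  y ← -0.200000 + (0.5/6)·(k1 + 2k2 + 2k3 + k4) = -0.103521
y(0.5) ≈ -0.1035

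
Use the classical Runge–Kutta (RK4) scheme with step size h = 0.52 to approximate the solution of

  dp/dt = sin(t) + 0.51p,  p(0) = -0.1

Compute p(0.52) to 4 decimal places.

0.0144

RK4: k1 = f(t_n, p_n); k2 = f(t_n + h/2, p_n + (h/2)·k1); k3 = f(t_n + h/2, p_n + (h/2)·k2); k4 = f(t_n + h, p_n + h·k3); p_{n+1} = p_n + (h/6)·(k1 + 2k2 + 2k3 + k4).
t=0.000000, p=-0.100000:
  k1 = f(0.000000, -0.100000) = -0.051000
  k2 = f(0.260000, -0.113260) = 0.199318
  k3 = f(0.260000, -0.048177) = 0.232510
  k4 = f(0.520000, 0.020905) = 0.507542
  p ← -0.100000 + (0.52/6)·(k1 + 2k2 + 2k3 + k4) = 0.014417
p(0.52) ≈ 0.0144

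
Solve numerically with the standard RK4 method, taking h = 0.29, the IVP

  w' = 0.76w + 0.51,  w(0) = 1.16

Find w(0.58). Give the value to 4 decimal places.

RK4: k1 = f(t_n, w_n); k2 = f(t_n + h/2, w_n + (h/2)·k1); k3 = f(t_n + h/2, w_n + (h/2)·k2); k4 = f(t_n + h, w_n + h·k3); w_{n+1} = w_n + (h/6)·(k1 + 2k2 + 2k3 + k4).
t=0.000000, w=1.160000:
  k1 = f(0.000000, 1.160000) = 1.391600
  k2 = f(0.145000, 1.361782) = 1.544954
  k3 = f(0.145000, 1.384018) = 1.561854
  k4 = f(0.290000, 1.612938) = 1.735833
  w ← 1.160000 + (0.29/6)·(k1 + 2k2 + 2k3 + k4) = 1.611484
t=0.290000, w=1.611484:
  k1 = f(0.290000, 1.611484) = 1.734728
  k2 = f(0.435000, 1.863020) = 1.925895
  k3 = f(0.435000, 1.890739) = 1.946961
  k4 = f(0.580000, 2.176103) = 2.163838
  w ← 1.611484 + (0.29/6)·(k1 + 2k2 + 2k3 + k4) = 2.174291
w(0.58) ≈ 2.1743

2.1743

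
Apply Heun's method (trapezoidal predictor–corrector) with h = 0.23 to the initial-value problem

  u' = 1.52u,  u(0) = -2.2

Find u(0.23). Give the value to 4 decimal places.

Heun: k1 = f(t_n, u_n); k2 = f(t_n + h, u_n + h·k1); u_{n+1} = u_n + (h/2)·(k1 + k2).
t=0.000000, u=-2.200000:
  k1 = f(0.000000, -2.200000) = -3.344000
  k2 = f(0.230000, -2.969120) = -4.513062
  u ← -2.200000 + (0.23/2)·(-3.344000 + (-4.513062)) = -3.103562
u(0.23) ≈ -3.1036

-3.1036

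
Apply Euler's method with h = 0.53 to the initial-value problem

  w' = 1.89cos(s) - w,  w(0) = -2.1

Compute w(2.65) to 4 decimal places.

Euler: w_{n+1} = w_n + h·f(s_n, w_n).
s=0.000000, w=-2.100000: f=3.990000 → w ← -2.100000 + 0.53·3.990000 = 0.014700
s=0.530000, w=0.014700: f=1.616005 → w ← 0.014700 + 0.53·1.616005 = 0.871183
s=1.060000, w=0.871183: f=0.052785 → w ← 0.871183 + 0.53·0.052785 = 0.899159
s=1.590000, w=0.899159: f=-0.935452 → w ← 0.899159 + 0.53·(-0.935452) = 0.403370
s=2.120000, w=0.403370: f=-1.389965 → w ← 0.403370 + 0.53·(-1.389965) = -0.333312
w(2.65) ≈ -0.3333

-0.3333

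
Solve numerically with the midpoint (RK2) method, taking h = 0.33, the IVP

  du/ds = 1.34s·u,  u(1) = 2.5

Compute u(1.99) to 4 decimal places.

Midpoint: k1 = f(s_n, u_n); k2 = f(s_n + h/2, u_n + (h/2)·k1); u_{n+1} = u_n + h·k2.
s=1.000000, u=2.500000:
  k1 = f(1.000000, 2.500000) = 3.350000
  k2 = f(1.165000, 3.052750) = 4.765648
  u ← 2.500000 + 0.33·4.765648 = 4.072664
s=1.330000, u=4.072664:
  k1 = f(1.330000, 4.072664) = 7.258302
  k2 = f(1.495000, 5.270284) = 10.557959
  u ← 4.072664 + 0.33·10.557959 = 7.556790
s=1.660000, u=7.556790:
  k1 = f(1.660000, 7.556790) = 16.809324
  k2 = f(1.825000, 10.330329) = 25.262819
  u ← 7.556790 + 0.33·25.262819 = 15.893521
u(1.99) ≈ 15.8935

15.8935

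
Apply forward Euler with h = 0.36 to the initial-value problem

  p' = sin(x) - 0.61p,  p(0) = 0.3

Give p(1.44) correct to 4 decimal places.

0.6913

Euler: p_{n+1} = p_n + h·f(x_n, p_n).
x=0.000000, p=0.300000: f=-0.183000 → p ← 0.300000 + 0.36·(-0.183000) = 0.234120
x=0.360000, p=0.234120: f=0.209461 → p ← 0.234120 + 0.36·0.209461 = 0.309526
x=0.720000, p=0.309526: f=0.470574 → p ← 0.309526 + 0.36·0.470574 = 0.478933
x=1.080000, p=0.478933: f=0.589809 → p ← 0.478933 + 0.36·0.589809 = 0.691264
p(1.44) ≈ 0.6913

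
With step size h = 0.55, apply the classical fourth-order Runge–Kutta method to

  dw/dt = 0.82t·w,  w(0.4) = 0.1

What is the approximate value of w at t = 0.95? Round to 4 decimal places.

RK4: k1 = f(t_n, w_n); k2 = f(t_n + h/2, w_n + (h/2)·k1); k3 = f(t_n + h/2, w_n + (h/2)·k2); k4 = f(t_n + h, w_n + h·k3); w_{n+1} = w_n + (h/6)·(k1 + 2k2 + 2k3 + k4).
t=0.400000, w=0.100000:
  k1 = f(0.400000, 0.100000) = 0.032800
  k2 = f(0.675000, 0.109020) = 0.060343
  k3 = f(0.675000, 0.116594) = 0.064535
  k4 = f(0.950000, 0.135494) = 0.105550
  w ← 0.100000 + (0.55/6)·(k1 + 2k2 + 2k3 + k4) = 0.135576
w(0.95) ≈ 0.1356

0.1356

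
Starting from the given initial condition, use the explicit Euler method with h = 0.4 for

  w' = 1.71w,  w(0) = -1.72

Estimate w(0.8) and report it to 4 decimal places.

-4.8777

Euler: w_{n+1} = w_n + h·f(x_n, w_n).
x=0.000000, w=-1.720000: f=-2.941200 → w ← -1.720000 + 0.4·(-2.941200) = -2.896480
x=0.400000, w=-2.896480: f=-4.952981 → w ← -2.896480 + 0.4·(-4.952981) = -4.877672
w(0.8) ≈ -4.8777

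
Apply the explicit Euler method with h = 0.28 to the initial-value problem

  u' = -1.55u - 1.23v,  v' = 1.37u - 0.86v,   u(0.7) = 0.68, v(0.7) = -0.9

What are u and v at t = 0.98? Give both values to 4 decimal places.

Euler on (u,v): u_{n+1} = u_n + h·u', v_{n+1} = v_n + h·v'.
0.700000: (0.680000, -0.900000); f=(0.053000, 1.705600) → (0.694840, -0.422432)
(u(0.98), v(0.98)) ≈ (0.6948, -0.4224)

0.6948, -0.4224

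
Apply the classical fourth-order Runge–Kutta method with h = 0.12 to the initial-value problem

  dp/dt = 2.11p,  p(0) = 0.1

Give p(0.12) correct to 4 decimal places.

RK4: k1 = f(t_n, p_n); k2 = f(t_n + h/2, p_n + (h/2)·k1); k3 = f(t_n + h/2, p_n + (h/2)·k2); k4 = f(t_n + h, p_n + h·k3); p_{n+1} = p_n + (h/6)·(k1 + 2k2 + 2k3 + k4).
t=0.000000, p=0.100000:
  k1 = f(0.000000, 0.100000) = 0.211000
  k2 = f(0.060000, 0.112660) = 0.237713
  k3 = f(0.060000, 0.114263) = 0.241094
  k4 = f(0.120000, 0.128931) = 0.272045
  p ← 0.100000 + (0.12/6)·(k1 + 2k2 + 2k3 + k4) = 0.128813
p(0.12) ≈ 0.1288

0.1288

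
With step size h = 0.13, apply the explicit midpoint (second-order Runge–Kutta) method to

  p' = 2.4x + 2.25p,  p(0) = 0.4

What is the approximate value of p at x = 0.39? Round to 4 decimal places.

Midpoint: k1 = f(x_n, p_n); k2 = f(x_n + h/2, p_n + (h/2)·k1); p_{n+1} = p_n + h·k2.
x=0.000000, p=0.400000:
  k1 = f(0.000000, 0.400000) = 0.900000
  k2 = f(0.065000, 0.458500) = 1.187625
  p ← 0.400000 + 0.13·1.187625 = 0.554391
x=0.130000, p=0.554391:
  k1 = f(0.130000, 0.554391) = 1.559380
  k2 = f(0.195000, 0.655751) = 1.943440
  p ← 0.554391 + 0.13·1.943440 = 0.807038
x=0.260000, p=0.807038:
  k1 = f(0.260000, 0.807038) = 2.439836
  k2 = f(0.325000, 0.965628) = 2.952662
  p ← 0.807038 + 0.13·2.952662 = 1.190885
p(0.39) ≈ 1.1909

1.1909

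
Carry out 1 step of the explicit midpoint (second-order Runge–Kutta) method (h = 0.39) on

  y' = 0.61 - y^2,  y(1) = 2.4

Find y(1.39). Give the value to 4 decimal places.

Midpoint: k1 = f(t_n, y_n); k2 = f(t_n + h/2, y_n + (h/2)·k1); y_{n+1} = y_n + h·k2.
t=1.000000, y=2.400000:
  k1 = f(1.000000, 2.400000) = -5.150000
  k2 = f(1.195000, 1.395750) = -1.338118
  y ← 2.400000 + 0.39·(-1.338118) = 1.878134
y(1.39) ≈ 1.8781

1.8781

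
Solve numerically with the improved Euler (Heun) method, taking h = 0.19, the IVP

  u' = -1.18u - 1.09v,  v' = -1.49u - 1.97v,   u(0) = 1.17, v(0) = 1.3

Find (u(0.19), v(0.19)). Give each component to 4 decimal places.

Heun on (u,v): k1 = f(s_n, state_n); k2 = f(s_n + h, state_n + h·k1); state_{n+1} = state_n + (h/2)·(k1 + k2).
0.000000: (1.170000, 1.300000)
  k1 = (-2.797600, -4.304300)
  predictor → (0.638456, 0.482183)
  k2 = (-1.278958, -1.901200)
  → (0.782727, 0.710478)
(u(0.19), v(0.19)) ≈ (0.7827, 0.7105)

0.7827, 0.7105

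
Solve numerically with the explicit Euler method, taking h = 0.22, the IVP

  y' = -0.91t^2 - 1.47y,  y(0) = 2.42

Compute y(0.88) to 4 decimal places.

Euler: y_{n+1} = y_n + h·f(t_n, y_n).
t=0.000000, y=2.420000: f=-3.557400 → y ← 2.420000 + 0.22·(-3.557400) = 1.637372
t=0.220000, y=1.637372: f=-2.450981 → y ← 1.637372 + 0.22·(-2.450981) = 1.098156
t=0.440000, y=1.098156: f=-1.790466 → y ← 1.098156 + 0.22·(-1.790466) = 0.704254
t=0.660000, y=0.704254: f=-1.431649 → y ← 0.704254 + 0.22·(-1.431649) = 0.389291
y(0.88) ≈ 0.3893

0.3893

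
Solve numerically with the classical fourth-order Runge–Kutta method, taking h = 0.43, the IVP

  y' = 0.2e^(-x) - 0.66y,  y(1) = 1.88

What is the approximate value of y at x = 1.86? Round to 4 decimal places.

RK4: k1 = f(x_n, y_n); k2 = f(x_n + h/2, y_n + (h/2)·k1); k3 = f(x_n + h/2, y_n + (h/2)·k2); k4 = f(x_n + h, y_n + h·k3); y_{n+1} = y_n + (h/6)·(k1 + 2k2 + 2k3 + k4).
x=1.000000, y=1.880000:
  k1 = f(1.000000, 1.880000) = -1.167224
  k2 = f(1.215000, 1.629047) = -1.015829
  k3 = f(1.215000, 1.661597) = -1.037312
  k4 = f(1.430000, 1.433956) = -0.898549
  y ← 1.880000 + (0.43/6)·(k1 + 2k2 + 2k3 + k4) = 1.437669
x=1.430000, y=1.437669:
  k1 = f(1.430000, 1.437669) = -0.901000
  k2 = f(1.645000, 1.243954) = -0.782407
  k3 = f(1.645000, 1.269452) = -0.799236
  k4 = f(1.860000, 1.093998) = -0.690904
  y ← 1.437669 + (0.43/6)·(k1 + 2k2 + 2k3 + k4) = 1.096881
y(1.86) ≈ 1.0969

1.0969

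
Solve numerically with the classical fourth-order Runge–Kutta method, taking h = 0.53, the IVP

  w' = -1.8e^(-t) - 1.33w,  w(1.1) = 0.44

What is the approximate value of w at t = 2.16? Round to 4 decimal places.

RK4: k1 = f(t_n, w_n); k2 = f(t_n + h/2, w_n + (h/2)·k1); k3 = f(t_n + h/2, w_n + (h/2)·k2); k4 = f(t_n + h, w_n + h·k3); w_{n+1} = w_n + (h/6)·(k1 + 2k2 + 2k3 + k4).
t=1.100000, w=0.440000:
  k1 = f(1.100000, 0.440000) = -1.184368
  k2 = f(1.365000, 0.126142) = -0.627455
  k3 = f(1.365000, 0.273724) = -0.823739
  k4 = f(1.630000, 0.003418) = -0.357220
  w ← 0.440000 + (0.53/6)·(k1 + 2k2 + 2k3 + k4) = 0.047449
t=1.630000, w=0.047449:
  k1 = f(1.630000, 0.047449) = -0.415780
  k2 = f(1.895000, -0.062733) = -0.187138
  k3 = f(1.895000, -0.002143) = -0.267723
  k4 = f(2.160000, -0.094444) = -0.081974
  w ← 0.047449 + (0.53/6)·(k1 + 2k2 + 2k3 + k4) = -0.076878
w(2.16) ≈ -0.0769

-0.0769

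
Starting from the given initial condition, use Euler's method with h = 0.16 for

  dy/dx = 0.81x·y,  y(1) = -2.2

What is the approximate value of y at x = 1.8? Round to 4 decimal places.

Euler: y_{n+1} = y_n + h·f(x_n, y_n).
x=1.000000, y=-2.200000: f=-1.782000 → y ← -2.200000 + 0.16·(-1.782000) = -2.485120
x=1.160000, y=-2.485120: f=-2.335019 → y ← -2.485120 + 0.16·(-2.335019) = -2.858723
x=1.320000, y=-2.858723: f=-3.056547 → y ← -2.858723 + 0.16·(-3.056547) = -3.347770
x=1.480000, y=-3.347770: f=-4.013307 → y ← -3.347770 + 0.16·(-4.013307) = -3.989900
x=1.640000, y=-3.989900: f=-5.300183 → y ← -3.989900 + 0.16·(-5.300183) = -4.837929
y(1.8) ≈ -4.8379

-4.8379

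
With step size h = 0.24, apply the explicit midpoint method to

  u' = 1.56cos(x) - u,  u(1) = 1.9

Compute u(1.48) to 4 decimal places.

Midpoint: k1 = f(x_n, u_n); k2 = f(x_n + h/2, u_n + (h/2)·k1); u_{n+1} = u_n + h·k2.
x=1.000000, u=1.900000:
  k1 = f(1.000000, 1.900000) = -1.057128
  k2 = f(1.120000, 1.773145) = -1.093480
  u ← 1.900000 + 0.24·(-1.093480) = 1.637565
x=1.240000, u=1.637565:
  k1 = f(1.240000, 1.637565) = -1.130883
  k2 = f(1.360000, 1.501859) = -1.175447
  u ← 1.637565 + 0.24·(-1.175447) = 1.355458
u(1.48) ≈ 1.3555

1.3555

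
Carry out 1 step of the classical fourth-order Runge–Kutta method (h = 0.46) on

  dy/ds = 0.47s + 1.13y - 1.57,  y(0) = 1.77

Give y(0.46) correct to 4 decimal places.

2.0888

RK4: k1 = f(s_n, y_n); k2 = f(s_n + h/2, y_n + (h/2)·k1); k3 = f(s_n + h/2, y_n + (h/2)·k2); k4 = f(s_n + h, y_n + h·k3); y_{n+1} = y_n + (h/6)·(k1 + 2k2 + 2k3 + k4).
s=0.000000, y=1.770000:
  k1 = f(0.000000, 1.770000) = 0.430100
  k2 = f(0.230000, 1.868923) = 0.649983
  k3 = f(0.230000, 1.919496) = 0.707131
  k4 = f(0.460000, 2.095280) = 1.013866
  y ← 1.770000 + (0.46/6)·(k1 + 2k2 + 2k3 + k4) = 2.088795
y(0.46) ≈ 2.0888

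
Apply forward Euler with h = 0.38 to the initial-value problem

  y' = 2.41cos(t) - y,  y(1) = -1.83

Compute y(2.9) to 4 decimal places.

-1.1699

Euler: y_{n+1} = y_n + h·f(t_n, y_n).
t=1.000000, y=-1.830000: f=3.132129 → y ← -1.830000 + 0.38·3.132129 = -0.639791
t=1.380000, y=-0.639791: f=1.096826 → y ← -0.639791 + 0.38·1.096826 = -0.222997
t=1.760000, y=-0.222997: f=-0.230268 → y ← -0.222997 + 0.38·(-0.230268) = -0.310499
t=2.140000, y=-0.310499: f=-0.988398 → y ← -0.310499 + 0.38·(-0.988398) = -0.686090
t=2.520000, y=-0.686090: f=-1.273124 → y ← -0.686090 + 0.38·(-1.273124) = -1.169878
y(2.9) ≈ -1.1699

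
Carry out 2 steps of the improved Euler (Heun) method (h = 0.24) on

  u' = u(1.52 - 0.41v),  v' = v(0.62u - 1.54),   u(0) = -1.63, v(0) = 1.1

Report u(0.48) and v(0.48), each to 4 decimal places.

Heun on (u,v): k1 = f(t_n, state_n); k2 = f(t_n + h, state_n + h·k1); state_{n+1} = state_n + (h/2)·(k1 + k2).
0.000000: (-1.630000, 1.100000)
  k1 = (-1.742470, -2.805660)
  predictor → (-2.048193, 0.426642)
  k2 = (-2.754977, -1.198812)
  → (-2.169694, 0.619463)
0.240000: (-2.169694, 0.619463)
  k1 = (-2.746876, -1.787282)
  predictor → (-2.828944, 0.190516)
  k2 = (-4.079022, -0.627548)
  → (-2.988801, 0.329684)
(u(0.48), v(0.48)) ≈ (-2.9888, 0.3297)

-2.9888, 0.3297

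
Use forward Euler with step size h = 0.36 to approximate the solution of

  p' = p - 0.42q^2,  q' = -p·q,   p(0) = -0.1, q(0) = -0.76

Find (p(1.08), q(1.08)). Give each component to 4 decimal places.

Euler on (p,q): p_{n+1} = p_n + h·p', q_{n+1} = q_n + h·q'.
0.000000: (-0.100000, -0.760000); f=(-0.342592, -0.076000) → (-0.223333, -0.787360)
0.360000: (-0.223333, -0.787360); f=(-0.483706, -0.175844) → (-0.397467, -0.850664)
0.720000: (-0.397467, -0.850664); f=(-0.701391, -0.338111) → (-0.649968, -0.972384)
(p(1.08), q(1.08)) ≈ (-0.6500, -0.9724)

-0.6500, -0.9724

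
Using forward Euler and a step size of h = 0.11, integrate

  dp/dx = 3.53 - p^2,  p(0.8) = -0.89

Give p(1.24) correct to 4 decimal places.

0.5294

Euler: p_{n+1} = p_n + h·f(x_n, p_n).
x=0.800000, p=-0.890000: f=2.737900 → p ← -0.890000 + 0.11·2.737900 = -0.588831
x=0.910000, p=-0.588831: f=3.183278 → p ← -0.588831 + 0.11·3.183278 = -0.238670
x=1.020000, p=-0.238670: f=3.473036 → p ← -0.238670 + 0.11·3.473036 = 0.143364
x=1.130000, p=0.143364: f=3.509447 → p ← 0.143364 + 0.11·3.509447 = 0.529403
p(1.24) ≈ 0.5294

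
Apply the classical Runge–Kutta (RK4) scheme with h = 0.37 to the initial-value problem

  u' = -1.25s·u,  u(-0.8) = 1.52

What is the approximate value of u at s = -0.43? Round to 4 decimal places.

2.0200

RK4: k1 = f(s_n, u_n); k2 = f(s_n + h/2, u_n + (h/2)·k1); k3 = f(s_n + h/2, u_n + (h/2)·k2); k4 = f(s_n + h, u_n + h·k3); u_{n+1} = u_n + (h/6)·(k1 + 2k2 + 2k3 + k4).
s=-0.800000, u=1.520000:
  k1 = f(-0.800000, 1.520000) = 1.520000
  k2 = f(-0.615000, 1.801200) = 1.384673
  k3 = f(-0.615000, 1.776164) = 1.365426
  k4 = f(-0.430000, 2.025208) = 1.088549
  u ← 1.520000 + (0.37/6)·(k1 + 2k2 + 2k3 + k4) = 2.020039
u(-0.43) ≈ 2.0200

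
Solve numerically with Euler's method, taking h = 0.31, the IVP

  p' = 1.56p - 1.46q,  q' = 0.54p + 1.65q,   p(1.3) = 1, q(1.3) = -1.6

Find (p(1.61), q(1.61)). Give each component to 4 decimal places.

2.2078, -2.2510

Euler on (p,q): p_{n+1} = p_n + h·p', q_{n+1} = q_n + h·q'.
1.300000: (1.000000, -1.600000); f=(3.896000, -2.100000) → (2.207760, -2.251000)
(p(1.61), q(1.61)) ≈ (2.2078, -2.2510)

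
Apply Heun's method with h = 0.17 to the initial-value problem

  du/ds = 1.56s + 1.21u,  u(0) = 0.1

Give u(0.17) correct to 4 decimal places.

Heun: k1 = f(s_n, u_n); k2 = f(s_n + h, u_n + h·k1); u_{n+1} = u_n + (h/2)·(k1 + k2).
s=0.000000, u=0.100000:
  k1 = f(0.000000, 0.100000) = 0.121000
  k2 = f(0.170000, 0.120570) = 0.411090
  u ← 0.100000 + (0.17/2)·(0.121000 + 0.411090) = 0.145228
u(0.17) ≈ 0.1452

0.1452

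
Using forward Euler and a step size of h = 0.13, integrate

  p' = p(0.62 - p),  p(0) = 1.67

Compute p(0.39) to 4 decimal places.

1.1761

Euler: p_{n+1} = p_n + h·f(s_n, p_n).
s=0.000000, p=1.670000: f=-1.753500 → p ← 1.670000 + 0.13·(-1.753500) = 1.442045
s=0.130000, p=1.442045: f=-1.185426 → p ← 1.442045 + 0.13·(-1.185426) = 1.287940
s=0.260000, p=1.287940: f=-0.860266 → p ← 1.287940 + 0.13·(-0.860266) = 1.176105
p(0.39) ≈ 1.1761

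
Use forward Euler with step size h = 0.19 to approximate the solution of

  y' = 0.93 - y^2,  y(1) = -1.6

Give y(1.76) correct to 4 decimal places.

Euler: y_{n+1} = y_n + h·f(t_n, y_n).
t=1.000000, y=-1.600000: f=-1.630000 → y ← -1.600000 + 0.19·(-1.630000) = -1.909700
t=1.190000, y=-1.909700: f=-2.716954 → y ← -1.909700 + 0.19·(-2.716954) = -2.425921
t=1.380000, y=-2.425921: f=-4.955094 → y ← -2.425921 + 0.19·(-4.955094) = -3.367389
t=1.570000, y=-3.367389: f=-10.409310 → y ← -3.367389 + 0.19·(-10.409310) = -5.345158
y(1.76) ≈ -5.3452

-5.3452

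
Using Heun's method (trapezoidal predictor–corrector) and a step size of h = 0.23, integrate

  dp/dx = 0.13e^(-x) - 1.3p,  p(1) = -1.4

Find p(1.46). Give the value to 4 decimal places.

Heun: k1 = f(x_n, p_n); k2 = f(x_n + h, p_n + h·k1); p_{n+1} = p_n + (h/2)·(k1 + k2).
x=1.000000, p=-1.400000:
  k1 = f(1.000000, -1.400000) = 1.867824
  k2 = f(1.230000, -0.970400) = 1.299519
  p ← -1.400000 + (0.23/2)·(1.867824 + 1.299519) = -1.035756
x=1.230000, p=-1.035756:
  k1 = f(1.230000, -1.035756) = 1.384480
  k2 = f(1.460000, -0.717325) = 0.962713
  p ← -1.035756 + (0.23/2)·(1.384480 + 0.962713) = -0.765828
p(1.46) ≈ -0.7658

-0.7658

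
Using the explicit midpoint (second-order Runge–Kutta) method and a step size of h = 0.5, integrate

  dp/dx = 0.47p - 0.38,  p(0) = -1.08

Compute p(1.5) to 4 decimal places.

-2.9928

Midpoint: k1 = f(x_n, p_n); k2 = f(x_n + h/2, p_n + (h/2)·k1); p_{n+1} = p_n + h·k2.
x=0.000000, p=-1.080000:
  k1 = f(0.000000, -1.080000) = -0.887600
  k2 = f(0.250000, -1.301900) = -0.991893
  p ← -1.080000 + 0.5·(-0.991893) = -1.575947
x=0.500000, p=-1.575947:
  k1 = f(0.500000, -1.575947) = -1.120695
  k2 = f(0.750000, -1.856120) = -1.252377
  p ← -1.575947 + 0.5·(-1.252377) = -2.202135
x=1.000000, p=-2.202135:
  k1 = f(1.000000, -2.202135) = -1.415003
  k2 = f(1.250000, -2.555886) = -1.581266
  p ← -2.202135 + 0.5·(-1.581266) = -2.992768
p(1.5) ≈ -2.9928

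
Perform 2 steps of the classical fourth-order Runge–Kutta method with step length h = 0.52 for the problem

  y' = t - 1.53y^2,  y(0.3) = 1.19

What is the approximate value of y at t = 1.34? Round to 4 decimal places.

0.8475

RK4: k1 = f(t_n, y_n); k2 = f(t_n + h/2, y_n + (h/2)·k1); k3 = f(t_n + h/2, y_n + (h/2)·k2); k4 = f(t_n + h, y_n + h·k3); y_{n+1} = y_n + (h/6)·(k1 + 2k2 + 2k3 + k4).
t=0.300000, y=1.190000:
  k1 = f(0.300000, 1.190000) = -1.866633
  k2 = f(0.560000, 0.704675) = -0.199748
  k3 = f(0.560000, 1.138065) = -1.421645
  k4 = f(0.820000, 0.450744) = 0.509149
  y ← 1.190000 + (0.52/6)·(k1 + 2k2 + 2k3 + k4) = 0.791310
t=0.820000, y=0.791310:
  k1 = f(0.820000, 0.791310) = -0.138042
  k2 = f(1.080000, 0.755419) = 0.206894
  k3 = f(1.080000, 0.845102) = -0.012723
  k4 = f(1.340000, 0.784694) = 0.397910
  y ← 0.791310 + (0.52/6)·(k1 + 2k2 + 2k3 + k4) = 0.847488
y(1.34) ≈ 0.8475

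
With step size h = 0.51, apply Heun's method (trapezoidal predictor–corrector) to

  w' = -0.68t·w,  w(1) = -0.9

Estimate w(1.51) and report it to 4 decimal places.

-0.5900

Heun: k1 = f(t_n, w_n); k2 = f(t_n + h, w_n + h·k1); w_{n+1} = w_n + (h/2)·(k1 + k2).
t=1.000000, w=-0.900000:
  k1 = f(1.000000, -0.900000) = 0.612000
  k2 = f(1.510000, -0.587880) = 0.603635
  w ← -0.900000 + (0.51/2)·(0.612000 + 0.603635) = -0.590013
w(1.51) ≈ -0.5900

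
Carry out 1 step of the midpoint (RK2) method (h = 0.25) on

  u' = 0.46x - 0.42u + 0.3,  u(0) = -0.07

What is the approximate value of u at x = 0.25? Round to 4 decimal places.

Midpoint: k1 = f(x_n, u_n); k2 = f(x_n + h/2, u_n + (h/2)·k1); u_{n+1} = u_n + h·k2.
x=0.000000, u=-0.070000:
  k1 = f(0.000000, -0.070000) = 0.329400
  k2 = f(0.125000, -0.028825) = 0.369607
  u ← -0.070000 + 0.25·0.369607 = 0.022402
u(0.25) ≈ 0.0224

0.0224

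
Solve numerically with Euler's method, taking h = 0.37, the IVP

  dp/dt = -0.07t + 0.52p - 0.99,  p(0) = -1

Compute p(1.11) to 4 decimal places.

-3.0499

Euler: p_{n+1} = p_n + h·f(t_n, p_n).
t=0.000000, p=-1.000000: f=-1.510000 → p ← -1.000000 + 0.37·(-1.510000) = -1.558700
t=0.370000, p=-1.558700: f=-1.826424 → p ← -1.558700 + 0.37·(-1.826424) = -2.234477
t=0.740000, p=-2.234477: f=-2.203728 → p ← -2.234477 + 0.37·(-2.203728) = -3.049856
p(1.11) ≈ -3.0499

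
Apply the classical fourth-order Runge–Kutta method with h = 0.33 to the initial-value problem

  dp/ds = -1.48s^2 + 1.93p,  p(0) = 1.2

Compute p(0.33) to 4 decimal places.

RK4: k1 = f(s_n, p_n); k2 = f(s_n + h/2, p_n + (h/2)·k1); k3 = f(s_n + h/2, p_n + (h/2)·k2); k4 = f(s_n + h, p_n + h·k3); p_{n+1} = p_n + (h/6)·(k1 + 2k2 + 2k3 + k4).
s=0.000000, p=1.200000:
  k1 = f(0.000000, 1.200000) = 2.316000
  k2 = f(0.165000, 1.582140) = 3.013237
  k3 = f(0.165000, 1.697184) = 3.235272
  k4 = f(0.330000, 2.267640) = 4.215373
  p ← 1.200000 + (0.33/6)·(k1 + 2k2 + 2k3 + k4) = 2.246562
p(0.33) ≈ 2.2466

2.2466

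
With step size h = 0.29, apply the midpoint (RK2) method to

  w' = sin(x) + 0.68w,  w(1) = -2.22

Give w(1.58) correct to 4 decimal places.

Midpoint: k1 = f(x_n, w_n); k2 = f(x_n + h/2, w_n + (h/2)·k1); w_{n+1} = w_n + h·k2.
x=1.000000, w=-2.220000:
  k1 = f(1.000000, -2.220000) = -0.668129
  k2 = f(1.145000, -2.316879) = -0.664767
  w ← -2.220000 + 0.29·(-0.664767) = -2.412783
x=1.290000, w=-2.412783:
  k1 = f(1.290000, -2.412783) = -0.679857
  k2 = f(1.435000, -2.511362) = -0.716932
  w ← -2.412783 + 0.29·(-0.716932) = -2.620693
w(1.58) ≈ -2.6207

-2.6207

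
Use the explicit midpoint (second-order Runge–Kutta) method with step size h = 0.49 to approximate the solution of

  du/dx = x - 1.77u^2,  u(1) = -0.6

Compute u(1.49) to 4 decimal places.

Midpoint: k1 = f(x_n, u_n); k2 = f(x_n + h/2, u_n + (h/2)·k1); u_{n+1} = u_n + h·k2.
x=1.000000, u=-0.600000:
  k1 = f(1.000000, -0.600000) = 0.362800
  k2 = f(1.245000, -0.511114) = 0.782610
  u ← -0.600000 + 0.49·0.782610 = -0.216521
u(1.49) ≈ -0.2165

-0.2165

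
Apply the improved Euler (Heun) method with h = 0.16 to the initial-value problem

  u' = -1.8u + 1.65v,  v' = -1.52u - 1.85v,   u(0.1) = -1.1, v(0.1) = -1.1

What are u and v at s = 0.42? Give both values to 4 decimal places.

-0.8325, -0.2559

Heun on (u,v): k1 = f(s_n, state_n); k2 = f(s_n + h, state_n + h·k1); state_{n+1} = state_n + (h/2)·(k1 + k2).
0.100000: (-1.100000, -1.100000)
  k1 = (0.165000, 3.707000)
  predictor → (-1.073600, -0.506880)
  k2 = (1.096128, 2.569600)
  → (-0.999110, -0.597872)
0.260000: (-0.999110, -0.597872)
  k1 = (0.811909, 2.624710)
  predictor → (-0.869204, -0.177918)
  k2 = (1.271002, 1.650340)
  → (-0.832477, -0.255868)
(u(0.42), v(0.42)) ≈ (-0.8325, -0.2559)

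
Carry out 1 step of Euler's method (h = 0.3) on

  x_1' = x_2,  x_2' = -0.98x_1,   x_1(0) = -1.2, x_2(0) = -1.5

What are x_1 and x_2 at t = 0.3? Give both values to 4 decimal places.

Euler on (x_1,x_2): x_1_{n+1} = x_1_n + h·x_1', x_2_{n+1} = x_2_n + h·x_2'.
0.000000: (-1.200000, -1.500000); f=(-1.500000, 1.176000) → (-1.650000, -1.147200)
(x_1(0.3), x_2(0.3)) ≈ (-1.6500, -1.1472)

-1.6500, -1.1472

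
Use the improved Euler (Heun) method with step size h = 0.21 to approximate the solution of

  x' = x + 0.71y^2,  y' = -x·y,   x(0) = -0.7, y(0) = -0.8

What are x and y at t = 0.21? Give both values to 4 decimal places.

-0.7419, -0.9312

Heun on (x,y): k1 = f(t_n, state_n); k2 = f(t_n + h, state_n + h·k1); state_{n+1} = state_n + (h/2)·(k1 + k2).
0.000000: (-0.700000, -0.800000)
  k1 = (-0.245600, -0.560000)
  predictor → (-0.751576, -0.917600)
  k2 = (-0.153763, -0.689646)
  → (-0.741933, -0.931213)
(x(0.21), y(0.21)) ≈ (-0.7419, -0.9312)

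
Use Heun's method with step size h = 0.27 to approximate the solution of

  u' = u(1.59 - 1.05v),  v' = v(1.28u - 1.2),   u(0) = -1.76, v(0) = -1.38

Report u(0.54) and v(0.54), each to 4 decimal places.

Heun on (u,v): k1 = f(t_n, state_n); k2 = f(t_n + h, state_n + h·k1); state_{n+1} = state_n + (h/2)·(k1 + k2).
0.000000: (-1.760000, -1.380000)
  k1 = (-5.348640, 4.764864)
  predictor → (-3.204133, -0.093487)
  k2 = (-5.409092, 0.495600)
  → (-3.212294, -0.669837)
0.270000: (-3.212294, -0.669837)
  k1 = (-7.366847, 3.557999)
  predictor → (-5.201343, 0.290822)
  k2 = (-6.681834, -2.285201)
  → (-5.108866, -0.498010)
(u(0.54), v(0.54)) ≈ (-5.1089, -0.4980)

-5.1089, -0.4980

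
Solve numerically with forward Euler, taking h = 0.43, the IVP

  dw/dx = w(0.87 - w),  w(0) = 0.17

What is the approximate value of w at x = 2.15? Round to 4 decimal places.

0.5142

Euler: w_{n+1} = w_n + h·f(x_n, w_n).
x=0.000000, w=0.170000: f=0.119000 → w ← 0.170000 + 0.43·0.119000 = 0.221170
x=0.430000, w=0.221170: f=0.143502 → w ← 0.221170 + 0.43·0.143502 = 0.282876
x=0.860000, w=0.282876: f=0.166083 → w ← 0.282876 + 0.43·0.166083 = 0.354292
x=1.290000, w=0.354292: f=0.182711 → w ← 0.354292 + 0.43·0.182711 = 0.432857
x=1.720000, w=0.432857: f=0.189220 → w ← 0.432857 + 0.43·0.189220 = 0.514222
w(2.15) ≈ 0.5142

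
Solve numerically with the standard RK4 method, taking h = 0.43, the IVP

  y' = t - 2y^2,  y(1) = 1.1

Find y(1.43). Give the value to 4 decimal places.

RK4: k1 = f(t_n, y_n); k2 = f(t_n + h/2, y_n + (h/2)·k1); k3 = f(t_n + h/2, y_n + (h/2)·k2); k4 = f(t_n + h, y_n + h·k3); y_{n+1} = y_n + (h/6)·(k1 + 2k2 + 2k3 + k4).
t=1.000000, y=1.100000:
  k1 = f(1.000000, 1.100000) = -1.420000
  k2 = f(1.215000, 0.794700) = -0.048096
  k3 = f(1.215000, 1.089659) = -1.159715
  k4 = f(1.430000, 0.601323) = 0.706822
  y ← 1.100000 + (0.43/6)·(k1 + 2k2 + 2k3 + k4) = 0.875769
y(1.43) ≈ 0.8758

0.8758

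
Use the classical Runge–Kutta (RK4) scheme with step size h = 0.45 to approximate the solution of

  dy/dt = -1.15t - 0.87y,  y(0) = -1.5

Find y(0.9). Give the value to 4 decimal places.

-1.0505

RK4: k1 = f(t_n, y_n); k2 = f(t_n + h/2, y_n + (h/2)·k1); k3 = f(t_n + h/2, y_n + (h/2)·k2); k4 = f(t_n + h, y_n + h·k3); y_{n+1} = y_n + (h/6)·(k1 + 2k2 + 2k3 + k4).
t=0.000000, y=-1.500000:
  k1 = f(0.000000, -1.500000) = 1.305000
  k2 = f(0.225000, -1.206375) = 0.790796
  k3 = f(0.225000, -1.322071) = 0.891452
  k4 = f(0.450000, -1.098847) = 0.438497
  y ← -1.500000 + (0.45/6)·(k1 + 2k2 + 2k3 + k4) = -1.116901
t=0.450000, y=-1.116901:
  k1 = f(0.450000, -1.116901) = 0.454203
  k2 = f(0.675000, -1.014705) = 0.106543
  k3 = f(0.675000, -1.092928) = 0.174598
  k4 = f(0.900000, -1.038332) = -0.131651
  y ← -1.116901 + (0.45/6)·(k1 + 2k2 + 2k3 + k4) = -1.050538
y(0.9) ≈ -1.0505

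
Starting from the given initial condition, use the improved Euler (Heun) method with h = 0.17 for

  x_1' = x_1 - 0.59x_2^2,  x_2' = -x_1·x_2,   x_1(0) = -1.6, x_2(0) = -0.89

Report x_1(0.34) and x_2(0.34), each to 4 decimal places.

Heun on (x_1,x_2): k1 = f(x_n, state_n); k2 = f(x_n + h, state_n + h·k1); state_{n+1} = state_n + (h/2)·(k1 + k2).
0.000000: (-1.600000, -0.890000)
  k1 = (-2.067339, -1.424000)
  predictor → (-1.951448, -1.132080)
  k2 = (-2.707595, -2.209195)
  → (-2.005869, -1.198822)
0.170000: (-2.005869, -1.198822)
  k1 = (-2.853802, -2.404679)
  predictor → (-2.491016, -1.607617)
  k2 = (-4.015831, -4.004599)
  → (-2.589788, -1.743610)
(x_1(0.34), x_2(0.34)) ≈ (-2.5898, -1.7436)

-2.5898, -1.7436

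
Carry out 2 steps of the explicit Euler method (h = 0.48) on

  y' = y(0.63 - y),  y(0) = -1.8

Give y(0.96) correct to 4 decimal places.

Euler: y_{n+1} = y_n + h·f(x_n, y_n).
x=0.000000, y=-1.800000: f=-4.374000 → y ← -1.800000 + 0.48·(-4.374000) = -3.899520
x=0.480000, y=-3.899520: f=-17.662954 → y ← -3.899520 + 0.48·(-17.662954) = -12.377738
y(0.96) ≈ -12.3777

-12.3777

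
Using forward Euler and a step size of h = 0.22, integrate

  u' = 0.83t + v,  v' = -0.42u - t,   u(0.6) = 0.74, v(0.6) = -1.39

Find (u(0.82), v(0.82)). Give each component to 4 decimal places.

Euler on (u,v): u_{n+1} = u_n + h·u', v_{n+1} = v_n + h·v'.
0.600000: (0.740000, -1.390000); f=(-0.892000, -0.910800) → (0.543760, -1.590376)
(u(0.82), v(0.82)) ≈ (0.5438, -1.5904)

0.5438, -1.5904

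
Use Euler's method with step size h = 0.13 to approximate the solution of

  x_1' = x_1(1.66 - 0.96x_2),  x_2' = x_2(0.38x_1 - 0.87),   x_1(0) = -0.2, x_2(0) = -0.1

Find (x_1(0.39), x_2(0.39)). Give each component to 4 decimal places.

Euler on (x_1,x_2): x_1_{n+1} = x_1_n + h·x_1', x_2_{n+1} = x_2_n + h·x_2'.
0.000000: (-0.200000, -0.100000); f=(-0.351200, 0.094600) → (-0.245656, -0.087702)
0.130000: (-0.245656, -0.087702); f=(-0.428472, 0.084488) → (-0.301357, -0.076719)
0.260000: (-0.301357, -0.076719); f=(-0.522448, 0.075531) → (-0.369276, -0.066900)
(x_1(0.39), x_2(0.39)) ≈ (-0.3693, -0.0669)

-0.3693, -0.0669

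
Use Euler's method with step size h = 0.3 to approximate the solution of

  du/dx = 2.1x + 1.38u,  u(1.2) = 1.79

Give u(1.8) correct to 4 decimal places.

5.5929

Euler: u_{n+1} = u_n + h·f(x_n, u_n).
x=1.200000, u=1.790000: f=4.990200 → u ← 1.790000 + 0.3·4.990200 = 3.287060
x=1.500000, u=3.287060: f=7.686143 → u ← 3.287060 + 0.3·7.686143 = 5.592903
u(1.8) ≈ 5.5929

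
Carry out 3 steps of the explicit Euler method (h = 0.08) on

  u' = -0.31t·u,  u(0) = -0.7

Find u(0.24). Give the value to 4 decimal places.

Euler: u_{n+1} = u_n + h·f(t_n, u_n).
t=0.000000, u=-0.700000: f=0.000000 → u ← -0.700000 + 0.08·0.000000 = -0.700000
t=0.080000, u=-0.700000: f=0.017360 → u ← -0.700000 + 0.08·0.017360 = -0.698611
t=0.160000, u=-0.698611: f=0.034651 → u ← -0.698611 + 0.08·0.034651 = -0.695839
u(0.24) ≈ -0.6958

-0.6958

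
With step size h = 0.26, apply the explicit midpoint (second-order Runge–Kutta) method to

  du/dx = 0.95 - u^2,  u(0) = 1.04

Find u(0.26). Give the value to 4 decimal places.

1.0150

Midpoint: k1 = f(x_n, u_n); k2 = f(x_n + h/2, u_n + (h/2)·k1); u_{n+1} = u_n + h·k2.
x=0.000000, u=1.040000:
  k1 = f(0.000000, 1.040000) = -0.131600
  k2 = f(0.130000, 1.022892) = -0.096308
  u ← 1.040000 + 0.26·(-0.096308) = 1.014960
u(0.26) ≈ 1.0150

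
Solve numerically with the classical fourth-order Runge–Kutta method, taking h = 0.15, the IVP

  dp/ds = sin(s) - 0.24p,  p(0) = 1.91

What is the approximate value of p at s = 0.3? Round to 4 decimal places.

1.8209

RK4: k1 = f(s_n, p_n); k2 = f(s_n + h/2, p_n + (h/2)·k1); k3 = f(s_n + h/2, p_n + (h/2)·k2); k4 = f(s_n + h, p_n + h·k3); p_{n+1} = p_n + (h/6)·(k1 + 2k2 + 2k3 + k4).
s=0.000000, p=1.910000:
  k1 = f(0.000000, 1.910000) = -0.458400
  k2 = f(0.075000, 1.875620) = -0.375219
  k3 = f(0.075000, 1.881859) = -0.376716
  k4 = f(0.150000, 1.853493) = -0.295400
  p ← 1.910000 + (0.15/6)·(k1 + 2k2 + 2k3 + k4) = 1.853558
s=0.150000, p=1.853558:
  k1 = f(0.150000, 1.853558) = -0.295416
  k2 = f(0.225000, 1.831402) = -0.216430
  k3 = f(0.225000, 1.837326) = -0.217852
  k4 = f(0.300000, 1.820880) = -0.141491
  p ← 1.853558 + (0.15/6)·(k1 + 2k2 + 2k3 + k4) = 1.820921
p(0.3) ≈ 1.8209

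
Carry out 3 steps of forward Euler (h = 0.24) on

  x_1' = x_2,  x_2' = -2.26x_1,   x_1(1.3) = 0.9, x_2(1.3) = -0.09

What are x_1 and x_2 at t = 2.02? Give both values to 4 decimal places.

Euler on (x_1,x_2): x_1_{n+1} = x_1_n + h·x_1', x_2_{n+1} = x_2_n + h·x_2'.
1.300000: (0.900000, -0.090000); f=(-0.090000, -2.034000) → (0.878400, -0.578160)
1.540000: (0.878400, -0.578160); f=(-0.578160, -1.985184) → (0.739642, -1.054604)
1.780000: (0.739642, -1.054604); f=(-1.054604, -1.671590) → (0.486537, -1.455786)
(x_1(2.02), x_2(2.02)) ≈ (0.4865, -1.4558)

0.4865, -1.4558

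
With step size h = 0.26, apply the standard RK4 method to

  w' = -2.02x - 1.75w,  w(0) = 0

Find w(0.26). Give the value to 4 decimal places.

-0.0591

RK4: k1 = f(x_n, w_n); k2 = f(x_n + h/2, w_n + (h/2)·k1); k3 = f(x_n + h/2, w_n + (h/2)·k2); k4 = f(x_n + h, w_n + h·k3); w_{n+1} = w_n + (h/6)·(k1 + 2k2 + 2k3 + k4).
x=0.000000, w=0.000000:
  k1 = f(0.000000, 0.000000) = 0.000000
  k2 = f(0.130000, 0.000000) = -0.262600
  k3 = f(0.130000, -0.034138) = -0.202858
  k4 = f(0.260000, -0.052743) = -0.432899
  w ← 0.000000 + (0.26/6)·(k1 + 2k2 + 2k3 + k4) = -0.059099
w(0.26) ≈ -0.0591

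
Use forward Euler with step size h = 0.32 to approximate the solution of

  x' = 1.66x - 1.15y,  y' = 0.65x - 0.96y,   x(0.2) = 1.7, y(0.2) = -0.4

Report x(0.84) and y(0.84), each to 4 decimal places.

Euler on (x,y): x_{n+1} = x_n + h·x', y_{n+1} = y_n + h·y'.
0.200000: (1.700000, -0.400000); f=(3.282000, 1.489000) → (2.750240, 0.076480)
0.520000: (2.750240, 0.076480); f=(4.477446, 1.714235) → (4.183023, 0.625035)
(x(0.84), y(0.84)) ≈ (4.1830, 0.6250)

4.1830, 0.6250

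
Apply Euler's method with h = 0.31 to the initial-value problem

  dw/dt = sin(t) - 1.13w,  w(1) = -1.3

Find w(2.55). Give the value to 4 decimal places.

Euler: w_{n+1} = w_n + h·f(t_n, w_n).
t=1.000000, w=-1.300000: f=2.310471 → w ← -1.300000 + 0.31·2.310471 = -0.583754
t=1.310000, w=-0.583754: f=1.625827 → w ← -0.583754 + 0.31·1.625827 = -0.079748
t=1.620000, w=-0.079748: f=1.088905 → w ← -0.079748 + 0.31·1.088905 = 0.257813
t=1.930000, w=0.257813: f=0.644849 → w ← 0.257813 + 0.31·0.644849 = 0.457716
t=2.240000, w=0.457716: f=0.267097 → w ← 0.457716 + 0.31·0.267097 = 0.540516
w(2.55) ≈ 0.5405

0.5405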